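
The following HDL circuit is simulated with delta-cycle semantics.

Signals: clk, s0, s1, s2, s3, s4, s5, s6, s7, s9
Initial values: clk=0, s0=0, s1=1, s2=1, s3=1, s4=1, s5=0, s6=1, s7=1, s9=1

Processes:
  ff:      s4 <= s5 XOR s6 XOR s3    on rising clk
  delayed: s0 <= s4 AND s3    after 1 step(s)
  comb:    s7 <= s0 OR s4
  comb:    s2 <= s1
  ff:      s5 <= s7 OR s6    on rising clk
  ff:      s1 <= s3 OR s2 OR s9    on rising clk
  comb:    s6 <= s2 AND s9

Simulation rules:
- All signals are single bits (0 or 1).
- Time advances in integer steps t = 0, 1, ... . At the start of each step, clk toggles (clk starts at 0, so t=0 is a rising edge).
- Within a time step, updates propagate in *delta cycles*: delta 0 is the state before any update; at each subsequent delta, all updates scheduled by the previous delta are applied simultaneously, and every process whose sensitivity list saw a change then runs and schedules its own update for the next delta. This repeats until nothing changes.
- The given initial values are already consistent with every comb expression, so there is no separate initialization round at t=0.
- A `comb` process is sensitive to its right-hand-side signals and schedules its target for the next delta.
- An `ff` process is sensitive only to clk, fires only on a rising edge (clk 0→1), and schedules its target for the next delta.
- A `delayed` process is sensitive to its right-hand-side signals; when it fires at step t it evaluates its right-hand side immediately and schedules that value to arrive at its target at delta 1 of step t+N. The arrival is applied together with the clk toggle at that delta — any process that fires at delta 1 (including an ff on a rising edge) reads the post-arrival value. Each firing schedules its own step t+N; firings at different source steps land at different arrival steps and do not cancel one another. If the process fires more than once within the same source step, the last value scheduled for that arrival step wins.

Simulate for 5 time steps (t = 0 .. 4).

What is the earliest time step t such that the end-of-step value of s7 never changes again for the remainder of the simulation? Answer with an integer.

2

[bits: s0,s2,s4,clk,s3,s9,s6,s5,s1,s7]
t=0: Δ0=0110111011 Δ1=0111111011 Δ2=0101111111 Δ3=0101111110 | 3Δ
t=1: Δ0=0101111110 Δ1=0100111110 | 1Δ
t=2: Δ0=0100111110 Δ1=0101111110 Δ2=0111111110 Δ3=0111111111 | 3Δ
t=3: Δ0=0111111111 Δ1=1110111111 | 1Δ
t=4: Δ0=1110111111 Δ1=1111111111 | 1Δ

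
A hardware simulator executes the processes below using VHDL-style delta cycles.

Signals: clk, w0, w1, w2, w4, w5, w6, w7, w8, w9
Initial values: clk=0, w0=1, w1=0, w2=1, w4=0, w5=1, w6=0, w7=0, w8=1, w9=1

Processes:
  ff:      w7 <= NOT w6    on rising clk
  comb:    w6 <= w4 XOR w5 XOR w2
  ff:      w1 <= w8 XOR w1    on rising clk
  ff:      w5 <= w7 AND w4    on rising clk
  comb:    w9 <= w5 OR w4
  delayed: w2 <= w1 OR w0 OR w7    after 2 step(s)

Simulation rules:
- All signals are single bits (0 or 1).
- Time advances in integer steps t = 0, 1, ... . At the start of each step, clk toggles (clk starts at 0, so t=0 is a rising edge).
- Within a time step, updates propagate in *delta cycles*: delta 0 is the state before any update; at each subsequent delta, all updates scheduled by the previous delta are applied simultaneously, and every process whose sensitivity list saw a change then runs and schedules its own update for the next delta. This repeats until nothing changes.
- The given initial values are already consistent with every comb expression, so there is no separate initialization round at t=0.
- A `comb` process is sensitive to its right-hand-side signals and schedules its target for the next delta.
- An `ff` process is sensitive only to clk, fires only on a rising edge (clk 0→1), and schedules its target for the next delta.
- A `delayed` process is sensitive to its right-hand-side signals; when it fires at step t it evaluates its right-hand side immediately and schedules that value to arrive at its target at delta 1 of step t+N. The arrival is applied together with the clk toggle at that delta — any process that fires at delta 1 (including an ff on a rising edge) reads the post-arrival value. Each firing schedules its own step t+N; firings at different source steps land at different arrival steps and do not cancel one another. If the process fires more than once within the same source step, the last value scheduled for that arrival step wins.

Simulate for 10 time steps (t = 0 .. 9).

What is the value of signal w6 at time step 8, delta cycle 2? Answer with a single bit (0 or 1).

1

t=0 Δ0: w7=0 w6=0 w8=1 clk=0 w1=0 w2=1 w0=1 w4=0 w9=1 w5=1
  Δ1: clk:0→1
  Δ2: w7:0→1, w1:0→1, w5:1→0
  Δ3: w6:0→1, w9:1→0
  (3Δ to stable)
t=1 Δ0: w7=1 w6=1 w8=1 clk=1 w1=1 w2=1 w0=1 w4=0 w9=0 w5=0
  Δ1: clk:1→0
  (1Δ to stable)
t=2 Δ0: w7=1 w6=1 w8=1 clk=0 w1=1 w2=1 w0=1 w4=0 w9=0 w5=0
  Δ1: clk:0→1
  Δ2: w7:1→0, w1:1→0
  (2Δ to stable)
t=3 Δ0: w7=0 w6=1 w8=1 clk=1 w1=0 w2=1 w0=1 w4=0 w9=0 w5=0
  Δ1: clk:1→0
  (1Δ to stable)
t=4 Δ0: w7=0 w6=1 w8=1 clk=0 w1=0 w2=1 w0=1 w4=0 w9=0 w5=0
  Δ1: clk:0→1
  Δ2: w1:0→1
  (2Δ to stable)
t=5 Δ0: w7=0 w6=1 w8=1 clk=1 w1=1 w2=1 w0=1 w4=0 w9=0 w5=0
  Δ1: clk:1→0
  (1Δ to stable)
t=6 Δ0: w7=0 w6=1 w8=1 clk=0 w1=1 w2=1 w0=1 w4=0 w9=0 w5=0
  Δ1: clk:0→1
  Δ2: w1:1→0
  (2Δ to stable)
t=7 Δ0: w7=0 w6=1 w8=1 clk=1 w1=0 w2=1 w0=1 w4=0 w9=0 w5=0
  Δ1: clk:1→0
  (1Δ to stable)
t=8 Δ0: w7=0 w6=1 w8=1 clk=0 w1=0 w2=1 w0=1 w4=0 w9=0 w5=0
  Δ1: clk:0→1
  Δ2: w1:0→1
  (2Δ to stable)
t=9 Δ0: w7=0 w6=1 w8=1 clk=1 w1=1 w2=1 w0=1 w4=0 w9=0 w5=0
  Δ1: clk:1→0
  (1Δ to stable)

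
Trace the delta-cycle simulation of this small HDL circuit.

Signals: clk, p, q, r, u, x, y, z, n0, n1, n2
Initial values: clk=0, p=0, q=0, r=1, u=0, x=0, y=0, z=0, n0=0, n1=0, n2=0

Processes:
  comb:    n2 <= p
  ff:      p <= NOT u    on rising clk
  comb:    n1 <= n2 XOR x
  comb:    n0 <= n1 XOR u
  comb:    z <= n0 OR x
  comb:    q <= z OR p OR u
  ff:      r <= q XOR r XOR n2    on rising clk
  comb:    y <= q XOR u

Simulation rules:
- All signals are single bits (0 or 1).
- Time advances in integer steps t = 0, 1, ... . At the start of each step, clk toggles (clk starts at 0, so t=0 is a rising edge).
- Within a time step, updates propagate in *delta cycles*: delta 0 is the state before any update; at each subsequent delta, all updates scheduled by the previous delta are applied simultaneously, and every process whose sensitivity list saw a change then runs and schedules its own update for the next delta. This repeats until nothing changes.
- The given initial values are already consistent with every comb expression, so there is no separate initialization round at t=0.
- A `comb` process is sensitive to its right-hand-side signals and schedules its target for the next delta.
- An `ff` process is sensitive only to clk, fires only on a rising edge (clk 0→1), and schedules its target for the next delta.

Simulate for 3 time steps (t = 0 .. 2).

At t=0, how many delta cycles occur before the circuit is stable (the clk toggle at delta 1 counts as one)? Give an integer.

6

t=0 Δ0: u=0 n1=0 x=0 z=0 y=0 q=0 n0=0 clk=0 n2=0 r=1 p=0
  Δ1: clk:0→1
  Δ2: p:0→1
  Δ3: q:0→1, n2:0→1
  Δ4: n1:0→1, y:0→1
  Δ5: n0:0→1
  Δ6: z:0→1
  (6Δ to stable)
t=1 Δ0: u=0 n1=1 x=0 z=1 y=1 q=1 n0=1 clk=1 n2=1 r=1 p=1
  Δ1: clk:1→0
  (1Δ to stable)
t=2 Δ0: u=0 n1=1 x=0 z=1 y=1 q=1 n0=1 clk=0 n2=1 r=1 p=1
  Δ1: clk:0→1
  (1Δ to stable)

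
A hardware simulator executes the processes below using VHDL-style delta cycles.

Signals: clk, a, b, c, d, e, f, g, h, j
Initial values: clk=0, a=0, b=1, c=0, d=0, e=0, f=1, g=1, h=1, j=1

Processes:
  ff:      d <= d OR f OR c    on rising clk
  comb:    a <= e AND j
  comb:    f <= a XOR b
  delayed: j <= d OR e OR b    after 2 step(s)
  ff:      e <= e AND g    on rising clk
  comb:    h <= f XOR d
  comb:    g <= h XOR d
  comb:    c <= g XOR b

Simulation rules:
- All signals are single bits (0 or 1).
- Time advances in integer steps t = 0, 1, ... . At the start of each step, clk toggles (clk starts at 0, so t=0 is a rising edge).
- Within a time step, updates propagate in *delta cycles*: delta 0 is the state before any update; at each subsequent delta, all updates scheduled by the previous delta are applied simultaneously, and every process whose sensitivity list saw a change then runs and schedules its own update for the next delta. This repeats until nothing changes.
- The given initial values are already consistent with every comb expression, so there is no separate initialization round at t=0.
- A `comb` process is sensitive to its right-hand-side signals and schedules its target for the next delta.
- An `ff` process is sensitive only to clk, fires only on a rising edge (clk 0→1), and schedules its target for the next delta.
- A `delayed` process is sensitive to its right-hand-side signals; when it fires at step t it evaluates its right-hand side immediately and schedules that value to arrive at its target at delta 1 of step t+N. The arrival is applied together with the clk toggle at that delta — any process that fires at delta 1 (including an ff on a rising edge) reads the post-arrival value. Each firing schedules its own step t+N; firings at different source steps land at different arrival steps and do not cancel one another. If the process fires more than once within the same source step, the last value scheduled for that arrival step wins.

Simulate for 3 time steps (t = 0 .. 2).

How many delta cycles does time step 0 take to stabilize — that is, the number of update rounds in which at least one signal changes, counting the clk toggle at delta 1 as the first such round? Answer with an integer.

5

t=0 Δ0: b=1 a=0 c=0 h=1 e=0 j=1 clk=0 f=1 d=0 g=1
  Δ1: clk:0→1
  Δ2: d:0→1
  Δ3: h:1→0, g:1→0
  Δ4: c:0→1, g:0→1
  Δ5: c:1→0
  (5Δ to stable)
t=1 Δ0: b=1 a=0 c=0 h=0 e=0 j=1 clk=1 f=1 d=1 g=1
  Δ1: clk:1→0
  (1Δ to stable)
t=2 Δ0: b=1 a=0 c=0 h=0 e=0 j=1 clk=0 f=1 d=1 g=1
  Δ1: clk:0→1
  (1Δ to stable)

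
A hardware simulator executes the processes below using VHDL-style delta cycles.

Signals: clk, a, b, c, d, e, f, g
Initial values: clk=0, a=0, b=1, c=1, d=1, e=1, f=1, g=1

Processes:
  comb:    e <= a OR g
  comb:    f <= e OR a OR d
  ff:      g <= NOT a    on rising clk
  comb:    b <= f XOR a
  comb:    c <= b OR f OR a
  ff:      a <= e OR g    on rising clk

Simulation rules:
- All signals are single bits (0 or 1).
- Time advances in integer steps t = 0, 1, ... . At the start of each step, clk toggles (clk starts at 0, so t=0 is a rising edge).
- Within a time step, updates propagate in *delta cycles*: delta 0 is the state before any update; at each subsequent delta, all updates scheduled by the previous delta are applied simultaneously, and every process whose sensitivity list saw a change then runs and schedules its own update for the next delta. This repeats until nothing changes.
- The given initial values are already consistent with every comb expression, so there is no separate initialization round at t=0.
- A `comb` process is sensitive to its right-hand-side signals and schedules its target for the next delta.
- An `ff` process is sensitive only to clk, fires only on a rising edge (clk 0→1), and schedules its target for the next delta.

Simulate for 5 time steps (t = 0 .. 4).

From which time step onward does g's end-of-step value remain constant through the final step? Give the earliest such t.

t0.Δ0 g=1 f=1 c=1 d=1 clk=0 e=1 a=0 b=1
t0.Δ1 g=1 f=1 c=1 d=1 clk=1 e=1 a=0 b=1
t0.Δ2 g=1 f=1 c=1 d=1 clk=1 e=1 a=1 b=1
t0.Δ3 g=1 f=1 c=1 d=1 clk=1 e=1 a=1 b=0
t1.Δ0 g=1 f=1 c=1 d=1 clk=1 e=1 a=1 b=0
t1.Δ1 g=1 f=1 c=1 d=1 clk=0 e=1 a=1 b=0
t2.Δ0 g=1 f=1 c=1 d=1 clk=0 e=1 a=1 b=0
t2.Δ1 g=1 f=1 c=1 d=1 clk=1 e=1 a=1 b=0
t2.Δ2 g=0 f=1 c=1 d=1 clk=1 e=1 a=1 b=0
t3.Δ0 g=0 f=1 c=1 d=1 clk=1 e=1 a=1 b=0
t3.Δ1 g=0 f=1 c=1 d=1 clk=0 e=1 a=1 b=0
t4.Δ0 g=0 f=1 c=1 d=1 clk=0 e=1 a=1 b=0
t4.Δ1 g=0 f=1 c=1 d=1 clk=1 e=1 a=1 b=0

2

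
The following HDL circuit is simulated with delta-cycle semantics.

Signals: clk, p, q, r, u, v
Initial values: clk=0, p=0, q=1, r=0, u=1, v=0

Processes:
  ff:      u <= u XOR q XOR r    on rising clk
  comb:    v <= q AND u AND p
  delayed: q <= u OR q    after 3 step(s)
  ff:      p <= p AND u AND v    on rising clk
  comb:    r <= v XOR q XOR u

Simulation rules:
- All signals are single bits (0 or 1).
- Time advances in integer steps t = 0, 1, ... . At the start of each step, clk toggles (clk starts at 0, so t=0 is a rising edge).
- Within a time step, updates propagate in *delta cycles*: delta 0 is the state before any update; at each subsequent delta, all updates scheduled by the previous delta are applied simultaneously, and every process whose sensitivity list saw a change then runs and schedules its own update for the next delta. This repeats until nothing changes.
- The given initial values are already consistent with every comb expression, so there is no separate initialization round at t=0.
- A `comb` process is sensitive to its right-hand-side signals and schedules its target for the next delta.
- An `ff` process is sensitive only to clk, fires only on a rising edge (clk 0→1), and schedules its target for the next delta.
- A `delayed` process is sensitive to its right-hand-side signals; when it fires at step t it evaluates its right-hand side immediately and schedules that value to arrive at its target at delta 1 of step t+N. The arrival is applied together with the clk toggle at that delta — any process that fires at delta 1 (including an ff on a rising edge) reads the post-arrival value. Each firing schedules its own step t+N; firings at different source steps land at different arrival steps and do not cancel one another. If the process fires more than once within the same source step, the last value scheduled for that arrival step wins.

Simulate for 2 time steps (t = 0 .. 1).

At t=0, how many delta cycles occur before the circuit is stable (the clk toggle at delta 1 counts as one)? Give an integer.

3

t0.Δ0 u=1 r=0 v=0 q=1 p=0 clk=0
t0.Δ1 u=1 r=0 v=0 q=1 p=0 clk=1
t0.Δ2 u=0 r=0 v=0 q=1 p=0 clk=1
t0.Δ3 u=0 r=1 v=0 q=1 p=0 clk=1
t1.Δ0 u=0 r=1 v=0 q=1 p=0 clk=1
t1.Δ1 u=0 r=1 v=0 q=1 p=0 clk=0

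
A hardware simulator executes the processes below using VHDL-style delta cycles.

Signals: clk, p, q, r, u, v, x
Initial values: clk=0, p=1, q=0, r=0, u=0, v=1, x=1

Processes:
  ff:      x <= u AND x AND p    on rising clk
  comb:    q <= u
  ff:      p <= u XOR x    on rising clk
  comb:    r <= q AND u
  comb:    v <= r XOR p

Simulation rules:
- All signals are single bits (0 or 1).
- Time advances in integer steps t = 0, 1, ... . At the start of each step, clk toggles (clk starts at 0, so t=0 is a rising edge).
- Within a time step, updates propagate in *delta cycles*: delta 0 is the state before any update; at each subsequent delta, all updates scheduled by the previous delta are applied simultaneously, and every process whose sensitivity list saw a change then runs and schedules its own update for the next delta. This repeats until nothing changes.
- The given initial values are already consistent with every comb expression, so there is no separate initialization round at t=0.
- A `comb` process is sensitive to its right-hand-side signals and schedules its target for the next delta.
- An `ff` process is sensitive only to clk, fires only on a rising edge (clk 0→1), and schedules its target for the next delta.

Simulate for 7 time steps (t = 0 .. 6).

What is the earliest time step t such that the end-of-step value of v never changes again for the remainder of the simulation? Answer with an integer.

[bits: u,clk,v,x,p,r,q]
t=0: Δ0=0011100 Δ1=0111100 Δ2=0110100 | 2Δ
t=1: Δ0=0110100 Δ1=0010100 | 1Δ
t=2: Δ0=0010100 Δ1=0110100 Δ2=0110000 Δ3=0100000 | 3Δ
t=3: Δ0=0100000 Δ1=0000000 | 1Δ
t=4: Δ0=0000000 Δ1=0100000 | 1Δ
t=5: Δ0=0100000 Δ1=0000000 | 1Δ
t=6: Δ0=0000000 Δ1=0100000 | 1Δ

2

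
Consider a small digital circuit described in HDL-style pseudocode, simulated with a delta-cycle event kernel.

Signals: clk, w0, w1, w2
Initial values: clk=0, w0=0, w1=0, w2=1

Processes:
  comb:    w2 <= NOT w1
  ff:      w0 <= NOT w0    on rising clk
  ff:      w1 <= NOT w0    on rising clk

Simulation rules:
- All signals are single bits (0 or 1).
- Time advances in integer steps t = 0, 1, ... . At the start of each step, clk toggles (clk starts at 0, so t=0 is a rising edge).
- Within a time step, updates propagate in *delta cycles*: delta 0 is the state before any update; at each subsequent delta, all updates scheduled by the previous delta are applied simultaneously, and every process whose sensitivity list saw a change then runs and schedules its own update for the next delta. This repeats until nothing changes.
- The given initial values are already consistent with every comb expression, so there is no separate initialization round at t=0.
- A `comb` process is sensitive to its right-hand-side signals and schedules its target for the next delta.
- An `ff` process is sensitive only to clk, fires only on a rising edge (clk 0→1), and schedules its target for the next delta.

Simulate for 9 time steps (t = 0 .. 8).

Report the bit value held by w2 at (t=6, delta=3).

t=0 Δ0: w1=0 w2=1 clk=0 w0=0
  Δ1: clk:0→1
  Δ2: w1:0→1, w0:0→1
  Δ3: w2:1→0
  (3Δ to stable)
t=1 Δ0: w1=1 w2=0 clk=1 w0=1
  Δ1: clk:1→0
  (1Δ to stable)
t=2 Δ0: w1=1 w2=0 clk=0 w0=1
  Δ1: clk:0→1
  Δ2: w1:1→0, w0:1→0
  Δ3: w2:0→1
  (3Δ to stable)
t=3 Δ0: w1=0 w2=1 clk=1 w0=0
  Δ1: clk:1→0
  (1Δ to stable)
t=4 Δ0: w1=0 w2=1 clk=0 w0=0
  Δ1: clk:0→1
  Δ2: w1:0→1, w0:0→1
  Δ3: w2:1→0
  (3Δ to stable)
t=5 Δ0: w1=1 w2=0 clk=1 w0=1
  Δ1: clk:1→0
  (1Δ to stable)
t=6 Δ0: w1=1 w2=0 clk=0 w0=1
  Δ1: clk:0→1
  Δ2: w1:1→0, w0:1→0
  Δ3: w2:0→1
  (3Δ to stable)
t=7 Δ0: w1=0 w2=1 clk=1 w0=0
  Δ1: clk:1→0
  (1Δ to stable)
t=8 Δ0: w1=0 w2=1 clk=0 w0=0
  Δ1: clk:0→1
  Δ2: w1:0→1, w0:0→1
  Δ3: w2:1→0
  (3Δ to stable)

1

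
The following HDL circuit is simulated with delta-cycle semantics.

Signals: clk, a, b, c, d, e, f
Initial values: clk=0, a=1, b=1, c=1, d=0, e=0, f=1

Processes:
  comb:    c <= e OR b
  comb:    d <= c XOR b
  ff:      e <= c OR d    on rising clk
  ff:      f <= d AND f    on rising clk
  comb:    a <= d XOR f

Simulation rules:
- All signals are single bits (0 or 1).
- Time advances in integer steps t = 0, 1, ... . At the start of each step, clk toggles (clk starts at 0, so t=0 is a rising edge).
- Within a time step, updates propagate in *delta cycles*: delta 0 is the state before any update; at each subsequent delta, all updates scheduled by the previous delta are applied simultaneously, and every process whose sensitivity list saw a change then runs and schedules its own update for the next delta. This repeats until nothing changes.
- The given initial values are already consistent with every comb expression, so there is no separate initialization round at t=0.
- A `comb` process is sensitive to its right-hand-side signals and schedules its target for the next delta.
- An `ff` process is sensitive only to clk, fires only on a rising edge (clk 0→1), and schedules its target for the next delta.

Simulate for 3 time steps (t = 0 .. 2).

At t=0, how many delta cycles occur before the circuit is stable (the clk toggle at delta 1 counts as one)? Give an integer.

3

t0.Δ0 c=1 f=1 a=1 d=0 b=1 clk=0 e=0
t0.Δ1 c=1 f=1 a=1 d=0 b=1 clk=1 e=0
t0.Δ2 c=1 f=0 a=1 d=0 b=1 clk=1 e=1
t0.Δ3 c=1 f=0 a=0 d=0 b=1 clk=1 e=1
t1.Δ0 c=1 f=0 a=0 d=0 b=1 clk=1 e=1
t1.Δ1 c=1 f=0 a=0 d=0 b=1 clk=0 e=1
t2.Δ0 c=1 f=0 a=0 d=0 b=1 clk=0 e=1
t2.Δ1 c=1 f=0 a=0 d=0 b=1 clk=1 e=1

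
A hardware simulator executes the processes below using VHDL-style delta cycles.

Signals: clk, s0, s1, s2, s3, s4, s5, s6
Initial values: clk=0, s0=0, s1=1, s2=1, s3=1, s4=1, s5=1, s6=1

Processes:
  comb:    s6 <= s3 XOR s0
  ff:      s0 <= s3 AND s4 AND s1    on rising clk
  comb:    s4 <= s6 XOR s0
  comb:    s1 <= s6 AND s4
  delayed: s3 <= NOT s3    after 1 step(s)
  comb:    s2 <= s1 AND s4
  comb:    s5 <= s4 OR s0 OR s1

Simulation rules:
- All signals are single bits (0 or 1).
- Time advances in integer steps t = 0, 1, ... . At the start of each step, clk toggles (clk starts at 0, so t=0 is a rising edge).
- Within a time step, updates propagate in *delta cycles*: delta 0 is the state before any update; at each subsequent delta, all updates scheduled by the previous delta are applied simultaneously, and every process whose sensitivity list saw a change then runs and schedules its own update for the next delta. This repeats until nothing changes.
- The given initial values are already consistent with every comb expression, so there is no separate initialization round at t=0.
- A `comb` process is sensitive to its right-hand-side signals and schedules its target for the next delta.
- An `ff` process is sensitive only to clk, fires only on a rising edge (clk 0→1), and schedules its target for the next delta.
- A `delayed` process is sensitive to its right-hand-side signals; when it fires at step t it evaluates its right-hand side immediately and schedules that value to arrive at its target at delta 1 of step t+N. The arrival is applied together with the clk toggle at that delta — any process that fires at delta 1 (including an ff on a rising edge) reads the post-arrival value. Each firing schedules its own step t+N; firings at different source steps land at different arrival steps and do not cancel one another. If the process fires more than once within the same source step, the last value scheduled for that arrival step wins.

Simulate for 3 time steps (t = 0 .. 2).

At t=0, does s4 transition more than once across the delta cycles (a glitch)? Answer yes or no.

yes

t=0 Δ0: s0=0 s4=1 s3=1 s2=1 s6=1 s5=1 clk=0 s1=1
  Δ1: clk:0→1
  Δ2: s0:0→1
  Δ3: s4:1→0, s6:1→0
  Δ4: s4:0→1, s2:1→0, s1:1→0
  (4Δ to stable)
t=1 Δ0: s0=1 s4=1 s3=1 s2=0 s6=0 s5=1 clk=1 s1=0
  Δ1: clk:1→0
  (1Δ to stable)
t=2 Δ0: s0=1 s4=1 s3=1 s2=0 s6=0 s5=1 clk=0 s1=0
  Δ1: clk:0→1
  Δ2: s0:1→0
  Δ3: s4:1→0, s6:0→1
  Δ4: s4:0→1, s5:1→0
  Δ5: s5:0→1, s1:0→1
  Δ6: s2:0→1
  (6Δ to stable)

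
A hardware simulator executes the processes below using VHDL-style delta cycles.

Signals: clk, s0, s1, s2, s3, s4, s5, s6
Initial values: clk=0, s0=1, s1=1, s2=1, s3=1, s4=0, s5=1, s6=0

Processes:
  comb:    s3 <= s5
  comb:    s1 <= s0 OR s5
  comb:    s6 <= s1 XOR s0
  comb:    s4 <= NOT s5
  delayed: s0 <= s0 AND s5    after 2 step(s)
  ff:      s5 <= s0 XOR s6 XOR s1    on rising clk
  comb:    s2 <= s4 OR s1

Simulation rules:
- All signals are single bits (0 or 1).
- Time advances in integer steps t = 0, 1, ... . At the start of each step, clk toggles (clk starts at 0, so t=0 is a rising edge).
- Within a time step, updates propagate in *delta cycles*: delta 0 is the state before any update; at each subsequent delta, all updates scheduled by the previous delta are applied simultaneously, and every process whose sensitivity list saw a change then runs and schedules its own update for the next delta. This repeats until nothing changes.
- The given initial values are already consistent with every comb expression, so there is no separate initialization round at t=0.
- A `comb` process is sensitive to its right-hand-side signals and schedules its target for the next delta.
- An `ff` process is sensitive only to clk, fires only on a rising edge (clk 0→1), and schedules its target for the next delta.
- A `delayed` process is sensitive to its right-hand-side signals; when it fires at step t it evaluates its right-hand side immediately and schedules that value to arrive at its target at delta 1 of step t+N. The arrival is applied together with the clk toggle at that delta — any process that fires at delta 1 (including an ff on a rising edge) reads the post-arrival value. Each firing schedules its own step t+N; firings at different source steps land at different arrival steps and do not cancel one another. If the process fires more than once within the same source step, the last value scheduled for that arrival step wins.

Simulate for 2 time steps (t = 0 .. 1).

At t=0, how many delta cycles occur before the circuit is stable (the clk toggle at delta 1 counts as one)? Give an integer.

3

t0.Δ0 s4=0 s6=0 s5=1 s1=1 s0=1 s3=1 clk=0 s2=1
t0.Δ1 s4=0 s6=0 s5=1 s1=1 s0=1 s3=1 clk=1 s2=1
t0.Δ2 s4=0 s6=0 s5=0 s1=1 s0=1 s3=1 clk=1 s2=1
t0.Δ3 s4=1 s6=0 s5=0 s1=1 s0=1 s3=0 clk=1 s2=1
t1.Δ0 s4=1 s6=0 s5=0 s1=1 s0=1 s3=0 clk=1 s2=1
t1.Δ1 s4=1 s6=0 s5=0 s1=1 s0=1 s3=0 clk=0 s2=1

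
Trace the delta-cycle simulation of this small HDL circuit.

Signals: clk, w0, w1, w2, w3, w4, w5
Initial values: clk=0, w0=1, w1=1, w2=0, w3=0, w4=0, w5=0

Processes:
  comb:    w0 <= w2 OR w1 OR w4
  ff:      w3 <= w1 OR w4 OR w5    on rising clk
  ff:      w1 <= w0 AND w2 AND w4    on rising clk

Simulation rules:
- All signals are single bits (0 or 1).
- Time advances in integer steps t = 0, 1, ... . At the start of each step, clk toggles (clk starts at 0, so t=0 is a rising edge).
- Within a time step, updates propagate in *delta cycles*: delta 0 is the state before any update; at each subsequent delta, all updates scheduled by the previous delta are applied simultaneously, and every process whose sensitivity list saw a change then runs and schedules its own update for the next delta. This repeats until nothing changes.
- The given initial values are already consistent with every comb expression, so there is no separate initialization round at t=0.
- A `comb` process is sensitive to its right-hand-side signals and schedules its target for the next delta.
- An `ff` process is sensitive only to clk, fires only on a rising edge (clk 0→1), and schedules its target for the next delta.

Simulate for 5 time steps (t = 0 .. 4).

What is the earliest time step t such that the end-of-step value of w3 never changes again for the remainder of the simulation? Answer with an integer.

2

[bits: w4,w5,w3,w2,w1,w0,clk]
t=0: Δ0=0000110 Δ1=0000111 Δ2=0010011 Δ3=0010001 | 3Δ
t=1: Δ0=0010001 Δ1=0010000 | 1Δ
t=2: Δ0=0010000 Δ1=0010001 Δ2=0000001 | 2Δ
t=3: Δ0=0000001 Δ1=0000000 | 1Δ
t=4: Δ0=0000000 Δ1=0000001 | 1Δ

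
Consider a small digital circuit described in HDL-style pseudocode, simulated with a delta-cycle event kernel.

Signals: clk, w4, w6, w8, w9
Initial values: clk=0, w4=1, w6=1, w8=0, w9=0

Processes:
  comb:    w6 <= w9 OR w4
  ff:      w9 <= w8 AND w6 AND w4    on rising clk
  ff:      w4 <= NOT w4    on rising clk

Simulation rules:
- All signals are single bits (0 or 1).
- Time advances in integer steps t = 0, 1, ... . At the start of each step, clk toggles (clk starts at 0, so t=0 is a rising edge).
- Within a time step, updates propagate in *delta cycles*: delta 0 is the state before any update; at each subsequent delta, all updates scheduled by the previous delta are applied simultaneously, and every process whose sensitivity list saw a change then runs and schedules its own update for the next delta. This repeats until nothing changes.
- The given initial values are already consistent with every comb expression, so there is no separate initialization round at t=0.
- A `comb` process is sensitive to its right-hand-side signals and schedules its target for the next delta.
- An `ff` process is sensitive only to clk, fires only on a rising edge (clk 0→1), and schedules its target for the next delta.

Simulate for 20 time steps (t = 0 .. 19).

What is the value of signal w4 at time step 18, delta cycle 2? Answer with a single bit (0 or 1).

1

[bits: w6,clk,w8,w9,w4]
t=0: Δ0=10001 Δ1=11001 Δ2=11000 Δ3=01000 | 3Δ
t=1: Δ0=01000 Δ1=00000 | 1Δ
t=2: Δ0=00000 Δ1=01000 Δ2=01001 Δ3=11001 | 3Δ
t=3: Δ0=11001 Δ1=10001 | 1Δ
t=4: Δ0=10001 Δ1=11001 Δ2=11000 Δ3=01000 | 3Δ
t=5: Δ0=01000 Δ1=00000 | 1Δ
t=6: Δ0=00000 Δ1=01000 Δ2=01001 Δ3=11001 | 3Δ
t=7: Δ0=11001 Δ1=10001 | 1Δ
t=8: Δ0=10001 Δ1=11001 Δ2=11000 Δ3=01000 | 3Δ
t=9: Δ0=01000 Δ1=00000 | 1Δ
t=10: Δ0=00000 Δ1=01000 Δ2=01001 Δ3=11001 | 3Δ
t=11: Δ0=11001 Δ1=10001 | 1Δ
t=12: Δ0=10001 Δ1=11001 Δ2=11000 Δ3=01000 | 3Δ
t=13: Δ0=01000 Δ1=00000 | 1Δ
t=14: Δ0=00000 Δ1=01000 Δ2=01001 Δ3=11001 | 3Δ
t=15: Δ0=11001 Δ1=10001 | 1Δ
t=16: Δ0=10001 Δ1=11001 Δ2=11000 Δ3=01000 | 3Δ
t=17: Δ0=01000 Δ1=00000 | 1Δ
t=18: Δ0=00000 Δ1=01000 Δ2=01001 Δ3=11001 | 3Δ
t=19: Δ0=11001 Δ1=10001 | 1Δ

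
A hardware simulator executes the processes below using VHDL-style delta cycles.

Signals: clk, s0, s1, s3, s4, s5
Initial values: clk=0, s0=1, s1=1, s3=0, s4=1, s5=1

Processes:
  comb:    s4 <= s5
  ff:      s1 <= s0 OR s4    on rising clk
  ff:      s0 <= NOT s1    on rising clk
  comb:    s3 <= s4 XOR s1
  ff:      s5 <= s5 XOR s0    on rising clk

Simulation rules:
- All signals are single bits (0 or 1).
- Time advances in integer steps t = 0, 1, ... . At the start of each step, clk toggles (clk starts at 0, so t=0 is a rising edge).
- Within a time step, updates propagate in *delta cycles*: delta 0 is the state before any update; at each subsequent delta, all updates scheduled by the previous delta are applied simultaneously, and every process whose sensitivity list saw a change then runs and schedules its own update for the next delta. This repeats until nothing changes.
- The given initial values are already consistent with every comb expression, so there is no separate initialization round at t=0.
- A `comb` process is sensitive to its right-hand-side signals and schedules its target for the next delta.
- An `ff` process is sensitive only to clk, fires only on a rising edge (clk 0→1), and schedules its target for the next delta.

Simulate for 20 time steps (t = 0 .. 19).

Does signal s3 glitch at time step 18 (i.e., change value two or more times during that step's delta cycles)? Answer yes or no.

no

t0.Δ0 s4=1 s3=0 clk=0 s0=1 s1=1 s5=1
t0.Δ1 s4=1 s3=0 clk=1 s0=1 s1=1 s5=1
t0.Δ2 s4=1 s3=0 clk=1 s0=0 s1=1 s5=0
t0.Δ3 s4=0 s3=0 clk=1 s0=0 s1=1 s5=0
t0.Δ4 s4=0 s3=1 clk=1 s0=0 s1=1 s5=0
t1.Δ0 s4=0 s3=1 clk=1 s0=0 s1=1 s5=0
t1.Δ1 s4=0 s3=1 clk=0 s0=0 s1=1 s5=0
t2.Δ0 s4=0 s3=1 clk=0 s0=0 s1=1 s5=0
t2.Δ1 s4=0 s3=1 clk=1 s0=0 s1=1 s5=0
t2.Δ2 s4=0 s3=1 clk=1 s0=0 s1=0 s5=0
t2.Δ3 s4=0 s3=0 clk=1 s0=0 s1=0 s5=0
t3.Δ0 s4=0 s3=0 clk=1 s0=0 s1=0 s5=0
t3.Δ1 s4=0 s3=0 clk=0 s0=0 s1=0 s5=0
t4.Δ0 s4=0 s3=0 clk=0 s0=0 s1=0 s5=0
t4.Δ1 s4=0 s3=0 clk=1 s0=0 s1=0 s5=0
t4.Δ2 s4=0 s3=0 clk=1 s0=1 s1=0 s5=0
t5.Δ0 s4=0 s3=0 clk=1 s0=1 s1=0 s5=0
t5.Δ1 s4=0 s3=0 clk=0 s0=1 s1=0 s5=0
t6.Δ0 s4=0 s3=0 clk=0 s0=1 s1=0 s5=0
t6.Δ1 s4=0 s3=0 clk=1 s0=1 s1=0 s5=0
t6.Δ2 s4=0 s3=0 clk=1 s0=1 s1=1 s5=1
t6.Δ3 s4=1 s3=1 clk=1 s0=1 s1=1 s5=1
t6.Δ4 s4=1 s3=0 clk=1 s0=1 s1=1 s5=1
t7.Δ0 s4=1 s3=0 clk=1 s0=1 s1=1 s5=1
t7.Δ1 s4=1 s3=0 clk=0 s0=1 s1=1 s5=1
t8.Δ0 s4=1 s3=0 clk=0 s0=1 s1=1 s5=1
t8.Δ1 s4=1 s3=0 clk=1 s0=1 s1=1 s5=1
t8.Δ2 s4=1 s3=0 clk=1 s0=0 s1=1 s5=0
t8.Δ3 s4=0 s3=0 clk=1 s0=0 s1=1 s5=0
t8.Δ4 s4=0 s3=1 clk=1 s0=0 s1=1 s5=0
t9.Δ0 s4=0 s3=1 clk=1 s0=0 s1=1 s5=0
t9.Δ1 s4=0 s3=1 clk=0 s0=0 s1=1 s5=0
t10.Δ0 s4=0 s3=1 clk=0 s0=0 s1=1 s5=0
t10.Δ1 s4=0 s3=1 clk=1 s0=0 s1=1 s5=0
t10.Δ2 s4=0 s3=1 clk=1 s0=0 s1=0 s5=0
t10.Δ3 s4=0 s3=0 clk=1 s0=0 s1=0 s5=0
t11.Δ0 s4=0 s3=0 clk=1 s0=0 s1=0 s5=0
t11.Δ1 s4=0 s3=0 clk=0 s0=0 s1=0 s5=0
t12.Δ0 s4=0 s3=0 clk=0 s0=0 s1=0 s5=0
t12.Δ1 s4=0 s3=0 clk=1 s0=0 s1=0 s5=0
t12.Δ2 s4=0 s3=0 clk=1 s0=1 s1=0 s5=0
t13.Δ0 s4=0 s3=0 clk=1 s0=1 s1=0 s5=0
t13.Δ1 s4=0 s3=0 clk=0 s0=1 s1=0 s5=0
t14.Δ0 s4=0 s3=0 clk=0 s0=1 s1=0 s5=0
t14.Δ1 s4=0 s3=0 clk=1 s0=1 s1=0 s5=0
t14.Δ2 s4=0 s3=0 clk=1 s0=1 s1=1 s5=1
t14.Δ3 s4=1 s3=1 clk=1 s0=1 s1=1 s5=1
t14.Δ4 s4=1 s3=0 clk=1 s0=1 s1=1 s5=1
t15.Δ0 s4=1 s3=0 clk=1 s0=1 s1=1 s5=1
t15.Δ1 s4=1 s3=0 clk=0 s0=1 s1=1 s5=1
t16.Δ0 s4=1 s3=0 clk=0 s0=1 s1=1 s5=1
t16.Δ1 s4=1 s3=0 clk=1 s0=1 s1=1 s5=1
t16.Δ2 s4=1 s3=0 clk=1 s0=0 s1=1 s5=0
t16.Δ3 s4=0 s3=0 clk=1 s0=0 s1=1 s5=0
t16.Δ4 s4=0 s3=1 clk=1 s0=0 s1=1 s5=0
t17.Δ0 s4=0 s3=1 clk=1 s0=0 s1=1 s5=0
t17.Δ1 s4=0 s3=1 clk=0 s0=0 s1=1 s5=0
t18.Δ0 s4=0 s3=1 clk=0 s0=0 s1=1 s5=0
t18.Δ1 s4=0 s3=1 clk=1 s0=0 s1=1 s5=0
t18.Δ2 s4=0 s3=1 clk=1 s0=0 s1=0 s5=0
t18.Δ3 s4=0 s3=0 clk=1 s0=0 s1=0 s5=0
t19.Δ0 s4=0 s3=0 clk=1 s0=0 s1=0 s5=0
t19.Δ1 s4=0 s3=0 clk=0 s0=0 s1=0 s5=0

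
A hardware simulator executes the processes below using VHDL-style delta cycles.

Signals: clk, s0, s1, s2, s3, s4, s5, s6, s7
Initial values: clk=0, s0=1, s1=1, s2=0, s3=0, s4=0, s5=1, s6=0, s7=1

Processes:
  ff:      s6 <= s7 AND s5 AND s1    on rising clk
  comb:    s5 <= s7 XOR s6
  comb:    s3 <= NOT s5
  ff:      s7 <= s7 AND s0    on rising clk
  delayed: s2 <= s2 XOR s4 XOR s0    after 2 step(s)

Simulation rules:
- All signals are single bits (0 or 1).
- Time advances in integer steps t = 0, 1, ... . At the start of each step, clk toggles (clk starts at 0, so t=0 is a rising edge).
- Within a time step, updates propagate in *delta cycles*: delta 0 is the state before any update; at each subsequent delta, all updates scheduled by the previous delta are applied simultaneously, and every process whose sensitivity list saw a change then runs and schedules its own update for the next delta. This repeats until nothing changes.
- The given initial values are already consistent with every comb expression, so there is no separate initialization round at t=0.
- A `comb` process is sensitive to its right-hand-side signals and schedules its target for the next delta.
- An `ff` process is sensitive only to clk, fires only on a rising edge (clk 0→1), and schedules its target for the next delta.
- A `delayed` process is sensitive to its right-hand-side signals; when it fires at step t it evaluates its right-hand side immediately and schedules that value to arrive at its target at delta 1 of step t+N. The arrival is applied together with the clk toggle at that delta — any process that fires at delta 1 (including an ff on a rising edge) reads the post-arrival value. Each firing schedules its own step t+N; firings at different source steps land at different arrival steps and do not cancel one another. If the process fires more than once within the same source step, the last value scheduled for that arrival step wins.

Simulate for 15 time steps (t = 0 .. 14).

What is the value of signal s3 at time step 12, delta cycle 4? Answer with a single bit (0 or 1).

[bits: s5,s4,s6,s7,s3,s1,s2,clk,s0]
t=0: Δ0=100101001 Δ1=100101011 Δ2=101101011 Δ3=001101011 Δ4=001111011 | 4Δ
t=1: Δ0=001111011 Δ1=001111001 | 1Δ
t=2: Δ0=001111001 Δ1=001111011 Δ2=000111011 Δ3=100111011 Δ4=100101011 | 4Δ
t=3: Δ0=100101011 Δ1=100101001 | 1Δ
t=4: Δ0=100101001 Δ1=100101011 Δ2=101101011 Δ3=001101011 Δ4=001111011 | 4Δ
t=5: Δ0=001111011 Δ1=001111001 | 1Δ
t=6: Δ0=001111001 Δ1=001111011 Δ2=000111011 Δ3=100111011 Δ4=100101011 | 4Δ
t=7: Δ0=100101011 Δ1=100101001 | 1Δ
t=8: Δ0=100101001 Δ1=100101011 Δ2=101101011 Δ3=001101011 Δ4=001111011 | 4Δ
t=9: Δ0=001111011 Δ1=001111001 | 1Δ
t=10: Δ0=001111001 Δ1=001111011 Δ2=000111011 Δ3=100111011 Δ4=100101011 | 4Δ
t=11: Δ0=100101011 Δ1=100101001 | 1Δ
t=12: Δ0=100101001 Δ1=100101011 Δ2=101101011 Δ3=001101011 Δ4=001111011 | 4Δ
t=13: Δ0=001111011 Δ1=001111001 | 1Δ
t=14: Δ0=001111001 Δ1=001111011 Δ2=000111011 Δ3=100111011 Δ4=100101011 | 4Δ

1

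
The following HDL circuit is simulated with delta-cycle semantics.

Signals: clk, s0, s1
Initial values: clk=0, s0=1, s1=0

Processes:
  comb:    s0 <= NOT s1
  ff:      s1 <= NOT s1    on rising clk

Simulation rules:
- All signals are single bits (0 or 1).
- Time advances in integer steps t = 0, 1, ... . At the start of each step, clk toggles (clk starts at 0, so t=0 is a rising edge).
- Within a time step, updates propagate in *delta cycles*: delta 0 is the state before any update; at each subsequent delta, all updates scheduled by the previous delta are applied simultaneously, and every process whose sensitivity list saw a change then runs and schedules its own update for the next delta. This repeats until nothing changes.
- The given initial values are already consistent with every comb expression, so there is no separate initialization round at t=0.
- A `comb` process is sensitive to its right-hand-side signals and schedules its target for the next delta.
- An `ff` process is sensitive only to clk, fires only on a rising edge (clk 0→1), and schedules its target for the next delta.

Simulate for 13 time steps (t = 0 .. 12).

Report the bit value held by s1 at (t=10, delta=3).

[bits: s0,s1,clk]
t=0: Δ0=100 Δ1=101 Δ2=111 Δ3=011 | 3Δ
t=1: Δ0=011 Δ1=010 | 1Δ
t=2: Δ0=010 Δ1=011 Δ2=001 Δ3=101 | 3Δ
t=3: Δ0=101 Δ1=100 | 1Δ
t=4: Δ0=100 Δ1=101 Δ2=111 Δ3=011 | 3Δ
t=5: Δ0=011 Δ1=010 | 1Δ
t=6: Δ0=010 Δ1=011 Δ2=001 Δ3=101 | 3Δ
t=7: Δ0=101 Δ1=100 | 1Δ
t=8: Δ0=100 Δ1=101 Δ2=111 Δ3=011 | 3Δ
t=9: Δ0=011 Δ1=010 | 1Δ
t=10: Δ0=010 Δ1=011 Δ2=001 Δ3=101 | 3Δ
t=11: Δ0=101 Δ1=100 | 1Δ
t=12: Δ0=100 Δ1=101 Δ2=111 Δ3=011 | 3Δ

0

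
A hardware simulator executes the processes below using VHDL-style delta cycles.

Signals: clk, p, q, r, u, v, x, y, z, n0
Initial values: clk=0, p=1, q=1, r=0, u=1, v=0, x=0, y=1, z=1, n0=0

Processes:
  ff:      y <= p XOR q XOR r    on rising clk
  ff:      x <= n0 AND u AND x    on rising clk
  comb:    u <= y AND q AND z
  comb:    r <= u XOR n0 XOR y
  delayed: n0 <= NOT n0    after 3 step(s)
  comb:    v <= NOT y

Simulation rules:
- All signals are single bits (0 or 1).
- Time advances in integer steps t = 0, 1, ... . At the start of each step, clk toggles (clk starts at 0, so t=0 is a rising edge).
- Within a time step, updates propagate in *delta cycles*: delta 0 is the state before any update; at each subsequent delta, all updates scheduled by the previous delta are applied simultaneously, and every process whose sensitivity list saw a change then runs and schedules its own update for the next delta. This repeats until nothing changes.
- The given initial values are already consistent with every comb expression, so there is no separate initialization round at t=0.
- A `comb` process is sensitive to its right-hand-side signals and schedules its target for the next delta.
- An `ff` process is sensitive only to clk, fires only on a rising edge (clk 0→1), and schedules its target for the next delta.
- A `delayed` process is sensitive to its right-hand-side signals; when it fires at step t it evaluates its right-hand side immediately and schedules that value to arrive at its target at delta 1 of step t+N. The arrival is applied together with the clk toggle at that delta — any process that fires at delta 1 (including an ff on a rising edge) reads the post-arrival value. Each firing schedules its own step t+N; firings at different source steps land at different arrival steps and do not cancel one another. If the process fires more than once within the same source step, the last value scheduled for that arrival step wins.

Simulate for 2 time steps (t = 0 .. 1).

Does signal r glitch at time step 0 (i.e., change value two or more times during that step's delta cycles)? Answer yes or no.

yes

[bits: v,u,q,r,p,y,clk,x,n0,z]
t=0: Δ0=0110110001 Δ1=0110111001 Δ2=0110101001 Δ3=1011101001 Δ4=1010101001 | 4Δ
t=1: Δ0=1010101001 Δ1=1010100001 | 1Δ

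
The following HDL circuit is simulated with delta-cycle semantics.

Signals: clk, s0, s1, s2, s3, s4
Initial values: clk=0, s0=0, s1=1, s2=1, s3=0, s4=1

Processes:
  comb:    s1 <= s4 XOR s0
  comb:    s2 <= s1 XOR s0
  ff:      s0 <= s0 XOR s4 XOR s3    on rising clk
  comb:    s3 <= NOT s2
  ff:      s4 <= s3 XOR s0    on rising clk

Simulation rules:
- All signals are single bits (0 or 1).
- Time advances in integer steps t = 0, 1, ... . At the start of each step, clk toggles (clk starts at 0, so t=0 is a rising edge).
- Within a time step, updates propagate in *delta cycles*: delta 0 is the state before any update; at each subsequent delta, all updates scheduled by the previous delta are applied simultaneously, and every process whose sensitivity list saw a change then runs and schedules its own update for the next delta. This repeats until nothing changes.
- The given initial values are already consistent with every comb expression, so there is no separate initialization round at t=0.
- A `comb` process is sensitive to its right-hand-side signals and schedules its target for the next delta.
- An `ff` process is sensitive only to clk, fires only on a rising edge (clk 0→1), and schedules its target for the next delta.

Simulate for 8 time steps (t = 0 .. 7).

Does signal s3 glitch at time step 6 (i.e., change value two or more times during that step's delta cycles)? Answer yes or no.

t0.Δ0 s3=0 s0=0 s2=1 s1=1 clk=0 s4=1
t0.Δ1 s3=0 s0=0 s2=1 s1=1 clk=1 s4=1
t0.Δ2 s3=0 s0=1 s2=1 s1=1 clk=1 s4=0
t0.Δ3 s3=0 s0=1 s2=0 s1=1 clk=1 s4=0
t0.Δ4 s3=1 s0=1 s2=0 s1=1 clk=1 s4=0
t1.Δ0 s3=1 s0=1 s2=0 s1=1 clk=1 s4=0
t1.Δ1 s3=1 s0=1 s2=0 s1=1 clk=0 s4=0
t2.Δ0 s3=1 s0=1 s2=0 s1=1 clk=0 s4=0
t2.Δ1 s3=1 s0=1 s2=0 s1=1 clk=1 s4=0
t2.Δ2 s3=1 s0=0 s2=0 s1=1 clk=1 s4=0
t2.Δ3 s3=1 s0=0 s2=1 s1=0 clk=1 s4=0
t2.Δ4 s3=0 s0=0 s2=0 s1=0 clk=1 s4=0
t2.Δ5 s3=1 s0=0 s2=0 s1=0 clk=1 s4=0
t3.Δ0 s3=1 s0=0 s2=0 s1=0 clk=1 s4=0
t3.Δ1 s3=1 s0=0 s2=0 s1=0 clk=0 s4=0
t4.Δ0 s3=1 s0=0 s2=0 s1=0 clk=0 s4=0
t4.Δ1 s3=1 s0=0 s2=0 s1=0 clk=1 s4=0
t4.Δ2 s3=1 s0=1 s2=0 s1=0 clk=1 s4=1
t4.Δ3 s3=1 s0=1 s2=1 s1=0 clk=1 s4=1
t4.Δ4 s3=0 s0=1 s2=1 s1=0 clk=1 s4=1
t5.Δ0 s3=0 s0=1 s2=1 s1=0 clk=1 s4=1
t5.Δ1 s3=0 s0=1 s2=1 s1=0 clk=0 s4=1
t6.Δ0 s3=0 s0=1 s2=1 s1=0 clk=0 s4=1
t6.Δ1 s3=0 s0=1 s2=1 s1=0 clk=1 s4=1
t6.Δ2 s3=0 s0=0 s2=1 s1=0 clk=1 s4=1
t6.Δ3 s3=0 s0=0 s2=0 s1=1 clk=1 s4=1
t6.Δ4 s3=1 s0=0 s2=1 s1=1 clk=1 s4=1
t6.Δ5 s3=0 s0=0 s2=1 s1=1 clk=1 s4=1
t7.Δ0 s3=0 s0=0 s2=1 s1=1 clk=1 s4=1
t7.Δ1 s3=0 s0=0 s2=1 s1=1 clk=0 s4=1

yes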